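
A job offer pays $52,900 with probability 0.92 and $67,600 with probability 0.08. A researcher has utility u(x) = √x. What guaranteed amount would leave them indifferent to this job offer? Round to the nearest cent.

E[u] = 0.92·√52900 + 0.08·√67600 = 0.92·230 + 0.08·260 = 232.4
CE = (232.4)² = 54009.76

$54,009.76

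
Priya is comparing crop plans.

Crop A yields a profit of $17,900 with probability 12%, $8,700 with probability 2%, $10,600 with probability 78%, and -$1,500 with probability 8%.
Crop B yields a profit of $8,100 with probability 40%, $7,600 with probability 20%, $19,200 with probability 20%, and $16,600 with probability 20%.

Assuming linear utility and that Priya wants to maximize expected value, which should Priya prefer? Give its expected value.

Crop B ($11,920)

Crop A = 0.12 × 17900 + 0.02 × 8700 + 0.78 × 10600 + 0.08 × (-1500) = 2148 + 174 + 8268 − 120 = 10470
Crop B = 0.4 × 8100 + 0.2 × 7600 + 0.2 × 19200 + 0.2 × 16600 = 3240 + 1520 + 3840 + 3320 = 11920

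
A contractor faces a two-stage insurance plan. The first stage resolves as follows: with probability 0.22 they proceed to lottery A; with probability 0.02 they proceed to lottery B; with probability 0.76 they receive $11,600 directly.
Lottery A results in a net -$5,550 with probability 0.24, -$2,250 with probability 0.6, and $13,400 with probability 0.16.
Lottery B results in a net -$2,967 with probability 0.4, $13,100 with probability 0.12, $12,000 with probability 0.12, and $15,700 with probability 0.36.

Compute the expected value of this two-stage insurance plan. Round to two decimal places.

EV(A) = 0.24 × (-5550) + 0.6 × (-2250) + 0.16 × 13400 = -1332 − 1350 + 2144 = -538
EV(B) = 0.4 × (-2967) + 0.12 × 13100 + 0.12 × 12000 + 0.36 × 15700 = -1186.8 + 1572 + 1440 + 5652 = 7477.2
Branch C: 11600 (certain)
Overall = 0.22 × (-538) + 0.02 × 7477.2 + 0.76 × 11600 = -118.36 + 149.544 + 8816 = 8847.184

$8,847.18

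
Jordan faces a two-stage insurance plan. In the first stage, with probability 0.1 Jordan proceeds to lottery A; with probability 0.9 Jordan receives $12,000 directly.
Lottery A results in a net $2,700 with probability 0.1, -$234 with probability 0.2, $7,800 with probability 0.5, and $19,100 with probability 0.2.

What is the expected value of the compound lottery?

$11,594.32

EV(A) = 0.1 × 2700 + 0.2 × (-234) + 0.5 × 7800 + 0.2 × 19100 = 270 − 46.8 + 3900 + 3820 = 7943.2
Branch B: 12000 (certain)
Overall = 0.1 × 7943.2 + 0.9 × 12000 = 794.32 + 10800 = 11594.32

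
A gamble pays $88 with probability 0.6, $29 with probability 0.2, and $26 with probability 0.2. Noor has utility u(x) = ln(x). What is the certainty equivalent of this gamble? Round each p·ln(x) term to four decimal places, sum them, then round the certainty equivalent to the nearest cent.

E[u] = 0.6·ln(88) + 0.2·ln(29) + 0.2·ln(26) = 2.6864 + 0.6735 + 0.6516 = 4.0115
CE = e^4.0115 ≈ 55.23

$55.23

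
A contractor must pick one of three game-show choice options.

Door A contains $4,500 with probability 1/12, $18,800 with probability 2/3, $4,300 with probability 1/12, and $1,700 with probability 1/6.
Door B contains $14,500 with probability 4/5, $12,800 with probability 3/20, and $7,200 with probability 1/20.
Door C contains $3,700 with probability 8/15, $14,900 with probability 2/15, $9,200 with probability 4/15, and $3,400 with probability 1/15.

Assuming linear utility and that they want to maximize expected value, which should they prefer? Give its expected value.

Door A = 1/12 × 4500 + 2/3 × 18800 + 1/12 × 4300 + 1/6 × 1700 = 375 + 12533.3333 + 358.3333 + 283.3333 = 13550
Door B = 4/5 × 14500 + 3/20 × 12800 + 1/20 × 7200 = 11600 + 1920 + 360 = 13880
Door C = 8/15 × 3700 + 2/15 × 14900 + 4/15 × 9200 + 1/15 × 3400 = 1973.3333 + 1986.6667 + 2453.3333 + 226.6667 = 6640

Door B ($13,880)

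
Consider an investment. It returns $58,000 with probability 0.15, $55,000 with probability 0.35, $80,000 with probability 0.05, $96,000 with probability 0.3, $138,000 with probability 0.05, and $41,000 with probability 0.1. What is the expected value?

$71,750

EV = 0.15 × 58000 + 0.35 × 55000 + 0.05 × 80000 + 0.3 × 96000 + 0.05 × 138000 + 0.1 × 41000 = 8700 + 19250 + 4000 + 28800 + 6900 + 4100 = 71750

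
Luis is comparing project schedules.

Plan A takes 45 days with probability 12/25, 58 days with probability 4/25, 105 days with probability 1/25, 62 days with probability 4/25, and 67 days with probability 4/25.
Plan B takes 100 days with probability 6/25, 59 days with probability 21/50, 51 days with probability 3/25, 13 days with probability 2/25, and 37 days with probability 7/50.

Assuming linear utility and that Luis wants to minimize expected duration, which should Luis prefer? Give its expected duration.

Plan A (55.72 days)

Plan A = 12/25 × 45 + 4/25 × 58 + 1/25 × 105 + 4/25 × 62 + 4/25 × 67 = 21.6 + 9.28 + 4.2 + 9.92 + 10.72 = 55.72
Plan B = 6/25 × 100 + 21/50 × 59 + 3/25 × 51 + 2/25 × 13 + 7/50 × 37 = 24 + 24.78 + 6.12 + 1.04 + 5.18 = 61.12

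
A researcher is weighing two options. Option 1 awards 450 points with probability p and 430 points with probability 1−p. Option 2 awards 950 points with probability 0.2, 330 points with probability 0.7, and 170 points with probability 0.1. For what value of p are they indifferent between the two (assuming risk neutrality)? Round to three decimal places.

EV(Option 2) = 0.2 × 950 + 0.7 × 330 + 0.1 × 170 = 190 + 231 + 17 = 438
p·450 + (1−p)·430 = 438
20p + 430 = 438
p = (438 − 430) / 20

p = 0.400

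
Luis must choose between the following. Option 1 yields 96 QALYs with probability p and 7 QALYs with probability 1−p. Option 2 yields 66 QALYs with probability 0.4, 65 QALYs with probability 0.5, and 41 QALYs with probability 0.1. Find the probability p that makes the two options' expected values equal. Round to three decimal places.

p = 0.629

EV(Option 2) = 0.4 × 66 + 0.5 × 65 + 0.1 × 41 = 26.4 + 32.5 + 4.1 = 63
p·96 + (1−p)·7 = 63
89p + 7 = 63
p = (63 − 7) / 89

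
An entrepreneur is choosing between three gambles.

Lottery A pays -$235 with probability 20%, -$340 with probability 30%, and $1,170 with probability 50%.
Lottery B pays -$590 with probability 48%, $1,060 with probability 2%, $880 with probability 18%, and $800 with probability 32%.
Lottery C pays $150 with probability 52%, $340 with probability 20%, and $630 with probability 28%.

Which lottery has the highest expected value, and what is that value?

Lottery A ($436)

Lottery A = 0.2 × (-235) + 0.3 × (-340) + 0.5 × 1170 = -47 − 102 + 585 = 436
Lottery B = 0.48 × (-590) + 0.02 × 1060 + 0.18 × 880 + 0.32 × 800 = -283.2 + 21.2 + 158.4 + 256 = 152.4
Lottery C = 0.52 × 150 + 0.2 × 340 + 0.28 × 630 = 78 + 68 + 176.4 = 322.4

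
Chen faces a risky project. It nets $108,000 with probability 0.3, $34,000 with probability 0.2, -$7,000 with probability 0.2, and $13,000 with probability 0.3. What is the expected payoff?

$41,700

EV = 0.3 × 108000 + 0.2 × 34000 + 0.2 × (-7000) + 0.3 × 13000 = 32400 + 6800 − 1400 + 3900 = 41700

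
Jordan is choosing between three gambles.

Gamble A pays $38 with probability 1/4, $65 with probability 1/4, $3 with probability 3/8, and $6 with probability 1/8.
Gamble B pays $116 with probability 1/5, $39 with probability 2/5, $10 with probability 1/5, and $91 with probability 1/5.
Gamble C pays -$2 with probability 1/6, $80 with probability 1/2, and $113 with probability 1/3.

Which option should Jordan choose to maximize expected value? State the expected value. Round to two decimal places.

Gamble C ($77.33)

Gamble A = 1/4 × 38 + 1/4 × 65 + 3/8 × 3 + 1/8 × 6 = 9.5 + 16.25 + 1.125 + 0.75 = 27.625
Gamble B = 1/5 × 116 + 2/5 × 39 + 1/5 × 10 + 1/5 × 91 = 23.2 + 15.6 + 2 + 18.2 = 59
Gamble C = 1/6 × (-2) + 1/2 × 80 + 1/3 × 113 = -0.3333 + 40 + 37.6667 = 77.3333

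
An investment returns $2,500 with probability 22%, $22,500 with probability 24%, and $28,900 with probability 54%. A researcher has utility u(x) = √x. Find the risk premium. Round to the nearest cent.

E[u] = 0.22·√2500 + 0.24·√22500 + 0.54·√28900 = 0.22·50 + 0.24·150 + 0.54·170 = 138.8
CE = (138.8)² = 19265.44
Risk premium = EV − CE = 21556 − 19265.44 = 2290.56

$2,290.56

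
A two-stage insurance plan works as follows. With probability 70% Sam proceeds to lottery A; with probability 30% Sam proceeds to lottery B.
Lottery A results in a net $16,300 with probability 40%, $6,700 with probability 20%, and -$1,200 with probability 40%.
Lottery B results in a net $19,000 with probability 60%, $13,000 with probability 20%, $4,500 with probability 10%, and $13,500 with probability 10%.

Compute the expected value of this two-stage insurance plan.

EV(A) = 0.4 × 16300 + 0.2 × 6700 + 0.4 × (-1200) = 6520 + 1340 − 480 = 7380
EV(B) = 0.6 × 19000 + 0.2 × 13000 + 0.1 × 4500 + 0.1 × 13500 = 11400 + 2600 + 450 + 1350 = 15800
Overall = 0.7 × 7380 + 0.3 × 15800 = 5166 + 4740 = 9906

$9,906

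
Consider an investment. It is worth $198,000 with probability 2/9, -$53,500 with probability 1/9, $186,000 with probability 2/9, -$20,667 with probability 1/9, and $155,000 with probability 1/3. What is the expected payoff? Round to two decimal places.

EV = 2/9 × 198000 + 1/9 × (-53500) + 2/9 × 186000 + 1/9 × (-20667) + 1/3 × 155000 = 44000 − 5944.4444 + 41333.3333 − 2296.3333 + 51666.6667 = 128759.2222

$128,759.22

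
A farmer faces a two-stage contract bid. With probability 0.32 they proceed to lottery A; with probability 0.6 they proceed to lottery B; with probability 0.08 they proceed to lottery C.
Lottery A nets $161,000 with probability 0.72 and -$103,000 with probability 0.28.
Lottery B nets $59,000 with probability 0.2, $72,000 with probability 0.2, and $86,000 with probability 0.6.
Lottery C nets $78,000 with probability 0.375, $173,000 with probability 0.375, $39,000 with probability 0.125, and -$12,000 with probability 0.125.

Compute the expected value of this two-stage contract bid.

EV(A) = 0.72 × 161000 + 0.28 × (-103000) = 115920 − 28840 = 87080
EV(B) = 0.2 × 59000 + 0.2 × 72000 + 0.6 × 86000 = 11800 + 14400 + 51600 = 77800
EV(C) = 0.375 × 78000 + 0.375 × 173000 + 0.125 × 39000 + 0.125 × (-12000) = 29250 + 64875 + 4875 − 1500 = 97500
Overall = 0.32 × 87080 + 0.6 × 77800 + 0.08 × 97500 = 27865.6 + 46680 + 7800 = 82345.6

$82,345.60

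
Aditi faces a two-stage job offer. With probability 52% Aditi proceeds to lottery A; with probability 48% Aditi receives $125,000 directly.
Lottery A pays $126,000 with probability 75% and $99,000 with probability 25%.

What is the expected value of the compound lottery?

$122,010

EV(A) = 0.75 × 126000 + 0.25 × 99000 = 94500 + 24750 = 119250
Branch B: 125000 (certain)
Overall = 0.52 × 119250 + 0.48 × 125000 = 62010 + 60000 = 122010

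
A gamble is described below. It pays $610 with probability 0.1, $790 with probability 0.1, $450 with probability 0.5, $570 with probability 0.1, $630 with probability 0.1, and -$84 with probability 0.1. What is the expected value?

$476.60

EV = 0.1 × 610 + 0.1 × 790 + 0.5 × 450 + 0.1 × 570 + 0.1 × 630 + 0.1 × (-84) = 61 + 79 + 225 + 57 + 63 − 8.4 = 476.6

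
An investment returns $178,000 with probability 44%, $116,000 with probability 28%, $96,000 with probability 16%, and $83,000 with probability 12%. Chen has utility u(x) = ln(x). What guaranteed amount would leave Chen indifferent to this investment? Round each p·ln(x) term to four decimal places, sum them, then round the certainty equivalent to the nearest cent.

$130,522.38

E[u] = 0.44·ln(178000) + 0.28·ln(116000) + 0.16·ln(96000) + 0.12·ln(83000) = 5.3194 + 3.2652 + 1.8355 + 1.3592 = 11.7793
CE = e^11.7793 ≈ 130522.38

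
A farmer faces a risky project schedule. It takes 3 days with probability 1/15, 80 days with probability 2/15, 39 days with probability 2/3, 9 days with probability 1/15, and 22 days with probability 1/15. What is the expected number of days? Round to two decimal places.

38.93 days

EV = 1/15 × 3 + 2/15 × 80 + 2/3 × 39 + 1/15 × 9 + 1/15 × 22 = 0.2 + 10.6667 + 26 + 0.6 + 1.4667 = 38.9333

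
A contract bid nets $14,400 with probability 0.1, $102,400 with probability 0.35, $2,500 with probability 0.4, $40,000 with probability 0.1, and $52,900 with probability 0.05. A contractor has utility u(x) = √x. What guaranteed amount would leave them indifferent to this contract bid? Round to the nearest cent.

$30,800.25

E[u] = 0.1·√14400 + 0.35·√102400 + 0.4·√2500 + 0.1·√40000 + 0.05·√52900 = 0.1·120 + 0.35·320 + 0.4·50 + 0.1·200 + 0.05·230 = 175.5
CE = (175.5)² = 30800.25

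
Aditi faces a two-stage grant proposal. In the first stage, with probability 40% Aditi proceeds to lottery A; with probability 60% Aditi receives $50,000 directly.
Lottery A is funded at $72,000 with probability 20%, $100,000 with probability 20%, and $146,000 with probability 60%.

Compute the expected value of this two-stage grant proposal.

$78,800

EV(A) = 0.2 × 72000 + 0.2 × 100000 + 0.6 × 146000 = 14400 + 20000 + 87600 = 122000
Branch B: 50000 (certain)
Overall = 0.4 × 122000 + 0.6 × 50000 = 48800 + 30000 = 78800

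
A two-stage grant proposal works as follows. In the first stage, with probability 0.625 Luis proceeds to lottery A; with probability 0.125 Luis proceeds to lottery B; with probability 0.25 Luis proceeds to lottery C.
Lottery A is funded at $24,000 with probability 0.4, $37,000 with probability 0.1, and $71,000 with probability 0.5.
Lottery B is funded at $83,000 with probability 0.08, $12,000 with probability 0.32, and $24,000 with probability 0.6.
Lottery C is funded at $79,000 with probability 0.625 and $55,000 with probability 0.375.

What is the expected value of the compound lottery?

$51,110

EV(A) = 0.4 × 24000 + 0.1 × 37000 + 0.5 × 71000 = 9600 + 3700 + 35500 = 48800
EV(B) = 0.08 × 83000 + 0.32 × 12000 + 0.6 × 24000 = 6640 + 3840 + 14400 = 24880
EV(C) = 0.625 × 79000 + 0.375 × 55000 = 49375 + 20625 = 70000
Overall = 0.625 × 48800 + 0.125 × 24880 + 0.25 × 70000 = 30500 + 3110 + 17500 = 51110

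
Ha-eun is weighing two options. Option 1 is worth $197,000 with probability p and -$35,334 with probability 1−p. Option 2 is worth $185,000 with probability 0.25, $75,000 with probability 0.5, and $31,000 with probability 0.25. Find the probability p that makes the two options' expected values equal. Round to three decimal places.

p = 0.546

EV(Option 2) = 0.25 × 185000 + 0.5 × 75000 + 0.25 × 31000 = 46250 + 37500 + 7750 = 91500
p·197000 + (1−p)·(-35334) = 91500
232334p − 35334 = 91500
p = (91500 + 35334) / 232334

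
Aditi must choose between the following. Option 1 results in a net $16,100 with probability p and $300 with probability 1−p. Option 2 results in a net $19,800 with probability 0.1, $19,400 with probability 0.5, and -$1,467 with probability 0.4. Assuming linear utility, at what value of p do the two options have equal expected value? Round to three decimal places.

p = 0.683

EV(Option 2) = 0.1 × 19800 + 0.5 × 19400 + 0.4 × (-1467) = 1980 + 9700 − 586.8 = 11093.2
p·16100 + (1−p)·300 = 11093.2
15800p + 300 = 11093.2
p = (11093.2 − 300) / 15800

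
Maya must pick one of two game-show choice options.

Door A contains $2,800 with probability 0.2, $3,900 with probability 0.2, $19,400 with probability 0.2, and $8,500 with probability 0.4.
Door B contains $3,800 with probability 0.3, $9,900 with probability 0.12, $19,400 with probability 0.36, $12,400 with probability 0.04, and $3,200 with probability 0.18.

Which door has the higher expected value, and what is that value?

Door A = 0.2 × 2800 + 0.2 × 3900 + 0.2 × 19400 + 0.4 × 8500 = 560 + 780 + 3880 + 3400 = 8620
Door B = 0.3 × 3800 + 0.12 × 9900 + 0.36 × 19400 + 0.04 × 12400 + 0.18 × 3200 = 1140 + 1188 + 6984 + 496 + 576 = 10384

Door B ($10,384)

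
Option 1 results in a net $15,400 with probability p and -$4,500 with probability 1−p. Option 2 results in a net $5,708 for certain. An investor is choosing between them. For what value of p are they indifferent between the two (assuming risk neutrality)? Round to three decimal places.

p = 0.513

p·15400 + (1−p)·(-4500) = 5708
19900p − 4500 = 5708
p = (5708 + 4500) / 19900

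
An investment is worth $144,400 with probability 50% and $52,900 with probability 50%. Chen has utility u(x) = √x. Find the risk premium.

E[u] = 0.5·√144400 + 0.5·√52900 = 0.5·380 + 0.5·230 = 305
CE = (305)² = 93025
Risk premium = EV − CE = 98650 − 93025 = 5625

$5,625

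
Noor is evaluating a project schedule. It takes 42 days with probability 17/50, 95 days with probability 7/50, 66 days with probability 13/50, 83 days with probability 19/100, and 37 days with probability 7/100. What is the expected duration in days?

EV = 17/50 × 42 + 7/50 × 95 + 13/50 × 66 + 19/100 × 83 + 7/100 × 37 = 14.28 + 13.3 + 17.16 + 15.77 + 2.59 = 63.1

63.1 days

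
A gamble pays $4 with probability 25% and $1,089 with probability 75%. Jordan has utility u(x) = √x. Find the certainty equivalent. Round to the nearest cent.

$637.56

E[u] = 0.25·√4 + 0.75·√1089 = 0.25·2 + 0.75·33 = 25.25
CE = (25.25)² = 637.5625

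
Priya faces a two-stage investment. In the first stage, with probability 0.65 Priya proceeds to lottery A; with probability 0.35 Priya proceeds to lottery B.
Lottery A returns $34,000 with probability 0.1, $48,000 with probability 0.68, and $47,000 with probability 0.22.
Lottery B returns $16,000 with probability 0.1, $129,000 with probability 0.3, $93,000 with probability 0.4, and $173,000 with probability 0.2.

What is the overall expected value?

EV(A) = 0.1 × 34000 + 0.68 × 48000 + 0.22 × 47000 = 3400 + 32640 + 10340 = 46380
EV(B) = 0.1 × 16000 + 0.3 × 129000 + 0.4 × 93000 + 0.2 × 173000 = 1600 + 38700 + 37200 + 34600 = 112100
Overall = 0.65 × 46380 + 0.35 × 112100 = 30147 + 39235 = 69382

$69,382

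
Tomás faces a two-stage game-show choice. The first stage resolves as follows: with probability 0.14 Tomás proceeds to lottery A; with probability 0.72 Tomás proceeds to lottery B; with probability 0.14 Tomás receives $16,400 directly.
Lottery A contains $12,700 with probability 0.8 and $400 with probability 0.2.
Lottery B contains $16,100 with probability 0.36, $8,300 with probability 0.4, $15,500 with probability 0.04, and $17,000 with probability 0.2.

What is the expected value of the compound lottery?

$13,187.52

EV(A) = 0.8 × 12700 + 0.2 × 400 = 10160 + 80 = 10240
EV(B) = 0.36 × 16100 + 0.4 × 8300 + 0.04 × 15500 + 0.2 × 17000 = 5796 + 3320 + 620 + 3400 = 13136
Branch C: 16400 (certain)
Overall = 0.14 × 10240 + 0.72 × 13136 + 0.14 × 16400 = 1433.6 + 9457.92 + 2296 = 13187.52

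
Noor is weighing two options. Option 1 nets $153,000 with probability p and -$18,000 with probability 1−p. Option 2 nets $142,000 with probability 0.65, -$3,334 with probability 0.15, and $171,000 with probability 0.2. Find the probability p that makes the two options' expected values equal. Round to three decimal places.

p = 0.842

EV(Option 2) = 0.65 × 142000 + 0.15 × (-3334) + 0.2 × 171000 = 92300 − 500.1 + 34200 = 125999.9
p·153000 + (1−p)·(-18000) = 125999.9
171000p − 18000 = 125999.9
p = (125999.9 + 18000) / 171000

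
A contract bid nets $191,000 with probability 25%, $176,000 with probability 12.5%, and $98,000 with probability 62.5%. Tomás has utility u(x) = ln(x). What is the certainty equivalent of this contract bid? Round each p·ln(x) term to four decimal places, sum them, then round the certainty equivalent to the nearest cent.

E[u] = 0.25·ln(191000) + 0.125·ln(176000) + 0.625·ln(98000) = 3.0400 + 1.5098 + 7.1830 = 11.7328
CE = e^11.7328 ≈ 124592.04

$124,592.04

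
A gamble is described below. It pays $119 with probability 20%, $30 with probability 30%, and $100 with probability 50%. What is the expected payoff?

EV = 0.2 × 119 + 0.3 × 30 + 0.5 × 100 = 23.8 + 9 + 50 = 82.8

$82.80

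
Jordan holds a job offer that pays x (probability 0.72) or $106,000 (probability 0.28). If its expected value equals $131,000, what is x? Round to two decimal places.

x = $140,722.22

0.72·x + 0.28·106000 = 131000
0.72·x = 131000 − 29680 = 101320
x = 101320 / 0.72 = 140722.2222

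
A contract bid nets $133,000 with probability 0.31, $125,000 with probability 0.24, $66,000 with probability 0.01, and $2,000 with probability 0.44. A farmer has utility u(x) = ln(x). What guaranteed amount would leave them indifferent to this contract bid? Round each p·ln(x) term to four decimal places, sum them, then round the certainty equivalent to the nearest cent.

E[u] = 0.31·ln(133000) + 0.24·ln(125000) + 0.01·ln(66000) + 0.44·ln(2000) = 3.6574 + 2.8167 + 0.1110 + 3.3444 = 9.9295
CE = e^9.9295 ≈ 20527.07

$20,527.07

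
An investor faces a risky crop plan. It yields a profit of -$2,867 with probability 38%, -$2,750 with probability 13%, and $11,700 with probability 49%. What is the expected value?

$4,286.04

EV = 0.38 × (-2867) + 0.13 × (-2750) + 0.49 × 11700 = -1089.46 − 357.5 + 5733 = 4286.04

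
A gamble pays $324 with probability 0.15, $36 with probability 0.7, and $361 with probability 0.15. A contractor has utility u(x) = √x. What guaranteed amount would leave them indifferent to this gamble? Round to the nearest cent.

E[u] = 0.15·√324 + 0.7·√36 + 0.15·√361 = 0.15·18 + 0.7·6 + 0.15·19 = 9.75
CE = (9.75)² = 95.0625

$95.06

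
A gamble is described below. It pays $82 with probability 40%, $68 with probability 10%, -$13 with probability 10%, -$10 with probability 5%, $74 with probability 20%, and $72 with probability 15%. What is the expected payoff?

$63.40

EV = 0.4 × 82 + 0.1 × 68 + 0.1 × (-13) + 0.05 × (-10) + 0.2 × 74 + 0.15 × 72 = 32.8 + 6.8 − 1.3 − 0.5 + 14.8 + 10.8 = 63.4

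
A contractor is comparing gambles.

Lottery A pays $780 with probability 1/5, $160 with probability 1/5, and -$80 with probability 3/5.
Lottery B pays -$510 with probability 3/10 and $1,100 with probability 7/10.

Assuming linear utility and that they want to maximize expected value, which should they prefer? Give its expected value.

Lottery B ($617)

Lottery A = 1/5 × 780 + 1/5 × 160 + 3/5 × (-80) = 156 + 32 − 48 = 140
Lottery B = 3/10 × (-510) + 7/10 × 1100 = -153 + 770 = 617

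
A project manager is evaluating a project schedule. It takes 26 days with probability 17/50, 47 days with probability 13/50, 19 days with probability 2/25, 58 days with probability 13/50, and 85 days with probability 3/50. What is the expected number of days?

EV = 17/50 × 26 + 13/50 × 47 + 2/25 × 19 + 13/50 × 58 + 3/50 × 85 = 8.84 + 12.22 + 1.52 + 15.08 + 5.1 = 42.76

42.76 days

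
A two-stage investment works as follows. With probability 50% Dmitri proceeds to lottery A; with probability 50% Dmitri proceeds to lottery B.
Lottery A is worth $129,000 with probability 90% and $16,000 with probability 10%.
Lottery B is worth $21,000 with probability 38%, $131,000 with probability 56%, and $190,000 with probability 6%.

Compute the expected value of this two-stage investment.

$105,220

EV(A) = 0.9 × 129000 + 0.1 × 16000 = 116100 + 1600 = 117700
EV(B) = 0.38 × 21000 + 0.56 × 131000 + 0.06 × 190000 = 7980 + 73360 + 11400 = 92740
Overall = 0.5 × 117700 + 0.5 × 92740 = 58850 + 46370 = 105220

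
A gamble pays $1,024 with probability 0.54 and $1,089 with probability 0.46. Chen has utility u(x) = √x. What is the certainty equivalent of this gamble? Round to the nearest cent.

E[u] = 0.54·√1024 + 0.46·√1089 = 0.54·32 + 0.46·33 = 32.46
CE = (32.46)² = 1053.6516

$1,053.65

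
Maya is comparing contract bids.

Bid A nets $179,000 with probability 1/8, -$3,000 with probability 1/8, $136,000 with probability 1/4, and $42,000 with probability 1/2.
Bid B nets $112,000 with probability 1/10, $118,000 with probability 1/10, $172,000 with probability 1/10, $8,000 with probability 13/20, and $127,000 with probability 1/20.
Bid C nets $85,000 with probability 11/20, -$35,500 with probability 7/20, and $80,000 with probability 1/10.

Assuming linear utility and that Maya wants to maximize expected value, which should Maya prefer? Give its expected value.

Bid A = 1/8 × 179000 + 1/8 × (-3000) + 1/4 × 136000 + 1/2 × 42000 = 22375 − 375 + 34000 + 21000 = 77000
Bid B = 1/10 × 112000 + 1/10 × 118000 + 1/10 × 172000 + 13/20 × 8000 + 1/20 × 127000 = 11200 + 11800 + 17200 + 5200 + 6350 = 51750
Bid C = 11/20 × 85000 + 7/20 × (-35500) + 1/10 × 80000 = 46750 − 12425 + 8000 = 42325

Bid A ($77,000)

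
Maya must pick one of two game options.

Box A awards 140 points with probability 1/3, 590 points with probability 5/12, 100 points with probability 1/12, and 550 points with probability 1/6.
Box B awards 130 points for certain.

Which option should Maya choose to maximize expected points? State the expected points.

Box A = 1/3 × 140 + 5/12 × 590 + 1/12 × 100 + 1/6 × 550 = 46.6667 + 245.8333 + 8.3333 + 91.6667 = 392.5
Box B: 130 (certain)

Box A (392.5 points)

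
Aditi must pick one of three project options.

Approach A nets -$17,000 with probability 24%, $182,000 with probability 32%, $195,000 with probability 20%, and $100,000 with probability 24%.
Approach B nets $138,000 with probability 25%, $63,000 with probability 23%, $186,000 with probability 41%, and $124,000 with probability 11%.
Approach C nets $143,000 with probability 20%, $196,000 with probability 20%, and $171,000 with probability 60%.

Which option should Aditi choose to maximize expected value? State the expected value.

Approach A = 0.24 × (-17000) + 0.32 × 182000 + 0.2 × 195000 + 0.24 × 100000 = -4080 + 58240 + 39000 + 24000 = 117160
Approach B = 0.25 × 138000 + 0.23 × 63000 + 0.41 × 186000 + 0.11 × 124000 = 34500 + 14490 + 76260 + 13640 = 138890
Approach C = 0.2 × 143000 + 0.2 × 196000 + 0.6 × 171000 = 28600 + 39200 + 102600 = 170400

Approach C ($170,400)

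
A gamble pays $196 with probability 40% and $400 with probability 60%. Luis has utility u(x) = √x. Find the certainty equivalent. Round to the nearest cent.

E[u] = 0.4·√196 + 0.6·√400 = 0.4·14 + 0.6·20 = 17.6
CE = (17.6)² = 309.76

$309.76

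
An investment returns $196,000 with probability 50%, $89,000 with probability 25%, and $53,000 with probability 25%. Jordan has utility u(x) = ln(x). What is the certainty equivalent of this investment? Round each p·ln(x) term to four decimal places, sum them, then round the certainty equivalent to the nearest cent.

E[u] = 0.5·ln(196000) + 0.25·ln(89000) + 0.25·ln(53000) = 6.0929 + 2.8491 + 2.7195 = 11.6615
CE = e^11.6615 ≈ 116017.93

$116,017.93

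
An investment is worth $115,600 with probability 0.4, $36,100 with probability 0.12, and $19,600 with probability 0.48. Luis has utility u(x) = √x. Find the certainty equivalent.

E[u] = 0.4·√115600 + 0.12·√36100 + 0.48·√19600 = 0.4·340 + 0.12·190 + 0.48·140 = 226
CE = (226)² = 51076

$51,076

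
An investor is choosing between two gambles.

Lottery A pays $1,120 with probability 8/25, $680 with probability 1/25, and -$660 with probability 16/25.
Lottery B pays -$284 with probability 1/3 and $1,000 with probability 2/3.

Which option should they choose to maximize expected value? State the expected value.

Lottery A = 8/25 × 1120 + 1/25 × 680 + 16/25 × (-660) = 358.4 + 27.2 − 422.4 = -36.8
Lottery B = 1/3 × (-284) + 2/3 × 1000 = -94.6667 + 666.6667 = 572

Lottery B ($572)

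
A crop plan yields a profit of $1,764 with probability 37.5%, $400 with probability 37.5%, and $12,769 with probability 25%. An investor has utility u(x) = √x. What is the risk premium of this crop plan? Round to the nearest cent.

$1,351.50

E[u] = 0.375·√1764 + 0.375·√400 + 0.25·√12769 = 0.375·42 + 0.375·20 + 0.25·113 = 51.5
CE = (51.5)² = 2652.25
Risk premium = EV − CE = 4003.75 − 2652.25 = 1351.5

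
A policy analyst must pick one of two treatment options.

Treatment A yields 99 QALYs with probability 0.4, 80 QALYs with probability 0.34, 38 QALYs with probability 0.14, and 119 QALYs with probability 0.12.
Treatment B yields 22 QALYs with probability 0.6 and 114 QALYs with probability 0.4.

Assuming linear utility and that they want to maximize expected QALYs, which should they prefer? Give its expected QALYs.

Treatment A = 0.4 × 99 + 0.34 × 80 + 0.14 × 38 + 0.12 × 119 = 39.6 + 27.2 + 5.32 + 14.28 = 86.4
Treatment B = 0.6 × 22 + 0.4 × 114 = 13.2 + 45.6 = 58.8

Treatment A (86.4 QALYs)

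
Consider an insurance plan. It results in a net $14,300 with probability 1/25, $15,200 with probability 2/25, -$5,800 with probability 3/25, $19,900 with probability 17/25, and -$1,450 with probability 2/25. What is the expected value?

EV = 1/25 × 14300 + 2/25 × 15200 + 3/25 × (-5800) + 17/25 × 19900 + 2/25 × (-1450) = 572 + 1216 − 696 + 13532 − 116 = 14508

$14,508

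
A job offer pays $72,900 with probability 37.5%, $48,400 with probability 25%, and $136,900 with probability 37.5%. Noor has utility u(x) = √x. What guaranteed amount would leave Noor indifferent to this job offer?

$87,025

E[u] = 0.375·√72900 + 0.25·√48400 + 0.375·√136900 = 0.375·270 + 0.25·220 + 0.375·370 = 295
CE = (295)² = 87025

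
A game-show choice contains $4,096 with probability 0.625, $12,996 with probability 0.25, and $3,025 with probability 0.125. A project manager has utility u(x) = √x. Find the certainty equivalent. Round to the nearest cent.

E[u] = 0.625·√4096 + 0.25·√12996 + 0.125·√3025 = 0.625·64 + 0.25·114 + 0.125·55 = 75.375
CE = (75.375)² = 5681.390625

$5,681.39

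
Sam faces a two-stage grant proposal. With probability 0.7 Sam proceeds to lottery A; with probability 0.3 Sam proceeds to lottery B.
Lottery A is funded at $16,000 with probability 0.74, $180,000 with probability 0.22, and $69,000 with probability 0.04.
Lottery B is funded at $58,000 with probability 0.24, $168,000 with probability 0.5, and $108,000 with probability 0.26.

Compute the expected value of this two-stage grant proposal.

$75,740

EV(A) = 0.74 × 16000 + 0.22 × 180000 + 0.04 × 69000 = 11840 + 39600 + 2760 = 54200
EV(B) = 0.24 × 58000 + 0.5 × 168000 + 0.26 × 108000 = 13920 + 84000 + 28080 = 126000
Overall = 0.7 × 54200 + 0.3 × 126000 = 37940 + 37800 = 75740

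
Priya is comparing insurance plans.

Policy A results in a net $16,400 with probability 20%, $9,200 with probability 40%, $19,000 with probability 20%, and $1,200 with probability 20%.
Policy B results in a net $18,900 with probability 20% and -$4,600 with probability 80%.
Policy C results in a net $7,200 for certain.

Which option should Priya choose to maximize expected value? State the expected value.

Policy A ($11,000)

Policy A = 0.2 × 16400 + 0.4 × 9200 + 0.2 × 19000 + 0.2 × 1200 = 3280 + 3680 + 3800 + 240 = 11000
Policy B = 0.2 × 18900 + 0.8 × (-4600) = 3780 − 3680 = 100
Policy C: 7200 (certain)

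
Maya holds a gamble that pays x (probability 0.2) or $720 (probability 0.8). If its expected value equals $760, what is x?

0.2·x + 0.8·720 = 760
0.2·x = 760 − 576 = 184
x = 184 / 0.2 = 920

x = $920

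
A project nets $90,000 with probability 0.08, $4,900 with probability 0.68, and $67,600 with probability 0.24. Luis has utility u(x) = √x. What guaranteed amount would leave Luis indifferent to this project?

$17,956

E[u] = 0.08·√90000 + 0.68·√4900 + 0.24·√67600 = 0.08·300 + 0.68·70 + 0.24·260 = 134
CE = (134)² = 17956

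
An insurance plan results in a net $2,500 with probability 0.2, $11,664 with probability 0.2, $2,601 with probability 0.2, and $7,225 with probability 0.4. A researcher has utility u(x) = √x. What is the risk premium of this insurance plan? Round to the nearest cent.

$497.36

E[u] = 0.2·√2500 + 0.2·√11664 + 0.2·√2601 + 0.4·√7225 = 0.2·50 + 0.2·108 + 0.2·51 + 0.4·85 = 75.8
CE = (75.8)² = 5745.64
Risk premium = EV − CE = 6243 − 5745.64 = 497.36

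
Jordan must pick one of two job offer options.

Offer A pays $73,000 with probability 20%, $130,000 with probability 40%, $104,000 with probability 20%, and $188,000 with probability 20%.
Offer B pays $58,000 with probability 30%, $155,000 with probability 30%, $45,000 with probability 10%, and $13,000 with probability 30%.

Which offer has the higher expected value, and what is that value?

Offer A ($125,000)

Offer A = 0.2 × 73000 + 0.4 × 130000 + 0.2 × 104000 + 0.2 × 188000 = 14600 + 52000 + 20800 + 37600 = 125000
Offer B = 0.3 × 58000 + 0.3 × 155000 + 0.1 × 45000 + 0.3 × 13000 = 17400 + 46500 + 4500 + 3900 = 72300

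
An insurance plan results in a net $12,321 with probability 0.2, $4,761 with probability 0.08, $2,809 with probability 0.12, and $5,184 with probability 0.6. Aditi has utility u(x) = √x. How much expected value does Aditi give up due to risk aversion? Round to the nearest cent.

$320.36

E[u] = 0.2·√12321 + 0.08·√4761 + 0.12·√2809 + 0.6·√5184 = 0.2·111 + 0.08·69 + 0.12·53 + 0.6·72 = 77.28
CE = (77.28)² = 5972.1984
Risk premium = EV − CE = 6292.56 − 5972.1984 = 320.3616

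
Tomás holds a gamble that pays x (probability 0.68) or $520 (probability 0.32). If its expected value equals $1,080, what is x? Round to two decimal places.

x = $1,343.53

0.68·x + 0.32·520 = 1080
0.68·x = 1080 − 166.4 = 913.6
x = 913.6 / 0.68 = 1343.5294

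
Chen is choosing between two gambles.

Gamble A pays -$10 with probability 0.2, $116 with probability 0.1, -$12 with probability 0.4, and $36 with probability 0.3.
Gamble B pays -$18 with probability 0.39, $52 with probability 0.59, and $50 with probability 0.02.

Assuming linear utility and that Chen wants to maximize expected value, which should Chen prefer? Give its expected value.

Gamble B ($24.66)

Gamble A = 0.2 × (-10) + 0.1 × 116 + 0.4 × (-12) + 0.3 × 36 = -2 + 11.6 − 4.8 + 10.8 = 15.6
Gamble B = 0.39 × (-18) + 0.59 × 52 + 0.02 × 50 = -7.02 + 30.68 + 1 = 24.66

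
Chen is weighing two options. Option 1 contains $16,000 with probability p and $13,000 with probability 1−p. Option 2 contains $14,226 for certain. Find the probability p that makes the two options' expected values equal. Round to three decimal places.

p·16000 + (1−p)·13000 = 14226
3000p + 13000 = 14226
p = (14226 − 13000) / 3000

p = 0.409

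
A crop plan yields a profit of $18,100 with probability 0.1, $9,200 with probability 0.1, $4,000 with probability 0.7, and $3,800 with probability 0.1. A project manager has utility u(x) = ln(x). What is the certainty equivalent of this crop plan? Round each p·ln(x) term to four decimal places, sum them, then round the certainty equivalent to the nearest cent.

$5,030.12

E[u] = 0.1·ln(18100) + 0.1·ln(9200) + 0.7·ln(4000) + 0.1·ln(3800) = 0.9804 + 0.9127 + 5.8058 + 0.8243 = 8.5232
CE = e^8.5232 ≈ 5030.12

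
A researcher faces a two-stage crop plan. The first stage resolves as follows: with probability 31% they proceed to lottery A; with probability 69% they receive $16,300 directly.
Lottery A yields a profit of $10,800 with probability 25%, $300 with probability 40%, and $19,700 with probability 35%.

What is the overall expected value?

$14,258.65

EV(A) = 0.25 × 10800 + 0.4 × 300 + 0.35 × 19700 = 2700 + 120 + 6895 = 9715
Branch B: 16300 (certain)
Overall = 0.31 × 9715 + 0.69 × 16300 = 3011.65 + 11247 = 14258.65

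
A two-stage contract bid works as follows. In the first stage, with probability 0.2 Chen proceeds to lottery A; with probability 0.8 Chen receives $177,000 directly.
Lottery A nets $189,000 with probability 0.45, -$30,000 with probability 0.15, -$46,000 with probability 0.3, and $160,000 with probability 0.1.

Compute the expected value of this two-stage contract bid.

EV(A) = 0.45 × 189000 + 0.15 × (-30000) + 0.3 × (-46000) + 0.1 × 160000 = 85050 − 4500 − 13800 + 16000 = 82750
Branch B: 177000 (certain)
Overall = 0.2 × 82750 + 0.8 × 177000 = 16550 + 141600 = 158150

$158,150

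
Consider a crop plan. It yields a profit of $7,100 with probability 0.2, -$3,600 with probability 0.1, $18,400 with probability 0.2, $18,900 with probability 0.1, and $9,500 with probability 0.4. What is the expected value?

$10,430

EV = 0.2 × 7100 + 0.1 × (-3600) + 0.2 × 18400 + 0.1 × 18900 + 0.4 × 9500 = 1420 − 360 + 3680 + 1890 + 3800 = 10430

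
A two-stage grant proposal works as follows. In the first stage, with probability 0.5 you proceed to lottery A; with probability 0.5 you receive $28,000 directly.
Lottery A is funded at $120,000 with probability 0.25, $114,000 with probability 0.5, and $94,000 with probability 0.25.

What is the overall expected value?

$69,250

EV(A) = 0.25 × 120000 + 0.5 × 114000 + 0.25 × 94000 = 30000 + 57000 + 23500 = 110500
Branch B: 28000 (certain)
Overall = 0.5 × 110500 + 0.5 × 28000 = 55250 + 14000 = 69250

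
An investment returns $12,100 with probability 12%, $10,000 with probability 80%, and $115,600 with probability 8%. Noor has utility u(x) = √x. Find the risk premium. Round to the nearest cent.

E[u] = 0.12·√12100 + 0.8·√10000 + 0.08·√115600 = 0.12·110 + 0.8·100 + 0.08·340 = 120.4
CE = (120.4)² = 14496.16
Risk premium = EV − CE = 18700 − 14496.16 = 4203.84

$4,203.84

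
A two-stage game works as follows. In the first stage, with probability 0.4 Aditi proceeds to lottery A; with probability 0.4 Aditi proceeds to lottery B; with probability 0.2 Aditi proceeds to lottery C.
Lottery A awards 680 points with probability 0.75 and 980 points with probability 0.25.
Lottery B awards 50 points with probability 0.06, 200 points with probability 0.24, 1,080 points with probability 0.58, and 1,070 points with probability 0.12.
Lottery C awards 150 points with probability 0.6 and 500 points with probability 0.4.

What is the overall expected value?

EV(A) = 0.75 × 680 + 0.25 × 980 = 510 + 245 = 755
EV(B) = 0.06 × 50 + 0.24 × 200 + 0.58 × 1080 + 0.12 × 1070 = 3 + 48 + 626.4 + 128.4 = 805.8
EV(C) = 0.6 × 150 + 0.4 × 500 = 90 + 200 = 290
Overall = 0.4 × 755 + 0.4 × 805.8 + 0.2 × 290 = 302 + 322.32 + 58 = 682.32

682.32 points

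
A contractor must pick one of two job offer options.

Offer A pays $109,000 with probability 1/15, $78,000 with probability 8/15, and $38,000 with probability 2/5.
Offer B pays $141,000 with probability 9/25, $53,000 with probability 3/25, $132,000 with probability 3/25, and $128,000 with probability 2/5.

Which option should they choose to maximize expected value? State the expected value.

Offer B ($124,160)

Offer A = 1/15 × 109000 + 8/15 × 78000 + 2/5 × 38000 = 7266.6667 + 41600 + 15200 = 64066.6667
Offer B = 9/25 × 141000 + 3/25 × 53000 + 3/25 × 132000 + 2/5 × 128000 = 50760 + 6360 + 15840 + 51200 = 124160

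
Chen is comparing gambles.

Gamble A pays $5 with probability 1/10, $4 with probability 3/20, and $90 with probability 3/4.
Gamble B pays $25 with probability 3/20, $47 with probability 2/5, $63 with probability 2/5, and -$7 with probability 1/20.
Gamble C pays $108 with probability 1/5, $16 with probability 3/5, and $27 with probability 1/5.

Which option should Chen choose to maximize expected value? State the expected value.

Gamble A = 1/10 × 5 + 3/20 × 4 + 3/4 × 90 = 0.5 + 0.6 + 67.5 = 68.6
Gamble B = 3/20 × 25 + 2/5 × 47 + 2/5 × 63 + 1/20 × (-7) = 3.75 + 18.8 + 25.2 − 0.35 = 47.4
Gamble C = 1/5 × 108 + 3/5 × 16 + 1/5 × 27 = 21.6 + 9.6 + 5.4 = 36.6

Gamble A ($68.60)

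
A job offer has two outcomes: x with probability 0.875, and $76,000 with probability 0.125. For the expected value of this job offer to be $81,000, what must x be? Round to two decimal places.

0.875·x + 0.125·76000 = 81000
0.875·x = 81000 − 9500 = 71500
x = 71500 / 0.875 = 81714.2857

x = $81,714.29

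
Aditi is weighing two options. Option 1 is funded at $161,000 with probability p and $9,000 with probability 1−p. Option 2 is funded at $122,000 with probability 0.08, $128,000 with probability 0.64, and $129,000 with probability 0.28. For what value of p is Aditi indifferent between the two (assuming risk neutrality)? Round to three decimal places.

p = 0.782

EV(Option 2) = 0.08 × 122000 + 0.64 × 128000 + 0.28 × 129000 = 9760 + 81920 + 36120 = 127800
p·161000 + (1−p)·9000 = 127800
152000p + 9000 = 127800
p = (127800 − 9000) / 152000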